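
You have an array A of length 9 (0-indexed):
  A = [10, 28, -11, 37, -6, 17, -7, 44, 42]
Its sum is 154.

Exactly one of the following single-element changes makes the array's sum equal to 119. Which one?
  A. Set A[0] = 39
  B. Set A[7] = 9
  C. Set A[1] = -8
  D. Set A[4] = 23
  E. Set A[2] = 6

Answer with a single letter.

Option A: A[0] 10->39, delta=29, new_sum=154+(29)=183
Option B: A[7] 44->9, delta=-35, new_sum=154+(-35)=119 <-- matches target
Option C: A[1] 28->-8, delta=-36, new_sum=154+(-36)=118
Option D: A[4] -6->23, delta=29, new_sum=154+(29)=183
Option E: A[2] -11->6, delta=17, new_sum=154+(17)=171

Answer: B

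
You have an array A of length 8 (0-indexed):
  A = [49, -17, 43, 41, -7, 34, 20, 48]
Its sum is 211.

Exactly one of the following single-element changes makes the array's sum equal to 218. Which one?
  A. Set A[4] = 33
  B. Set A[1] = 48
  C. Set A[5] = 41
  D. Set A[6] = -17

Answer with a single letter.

Answer: C

Derivation:
Option A: A[4] -7->33, delta=40, new_sum=211+(40)=251
Option B: A[1] -17->48, delta=65, new_sum=211+(65)=276
Option C: A[5] 34->41, delta=7, new_sum=211+(7)=218 <-- matches target
Option D: A[6] 20->-17, delta=-37, new_sum=211+(-37)=174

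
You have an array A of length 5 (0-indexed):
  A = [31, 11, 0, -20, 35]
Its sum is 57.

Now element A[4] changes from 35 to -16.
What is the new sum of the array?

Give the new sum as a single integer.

Answer: 6

Derivation:
Old value at index 4: 35
New value at index 4: -16
Delta = -16 - 35 = -51
New sum = old_sum + delta = 57 + (-51) = 6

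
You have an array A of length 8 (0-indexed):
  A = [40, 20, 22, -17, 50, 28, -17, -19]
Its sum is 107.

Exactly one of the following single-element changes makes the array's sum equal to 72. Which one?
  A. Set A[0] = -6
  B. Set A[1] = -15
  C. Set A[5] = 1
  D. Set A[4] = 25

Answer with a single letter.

Answer: B

Derivation:
Option A: A[0] 40->-6, delta=-46, new_sum=107+(-46)=61
Option B: A[1] 20->-15, delta=-35, new_sum=107+(-35)=72 <-- matches target
Option C: A[5] 28->1, delta=-27, new_sum=107+(-27)=80
Option D: A[4] 50->25, delta=-25, new_sum=107+(-25)=82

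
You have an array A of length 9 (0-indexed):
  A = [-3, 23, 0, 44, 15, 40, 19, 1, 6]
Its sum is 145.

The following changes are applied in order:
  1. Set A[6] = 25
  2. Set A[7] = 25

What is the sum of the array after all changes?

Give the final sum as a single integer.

Initial sum: 145
Change 1: A[6] 19 -> 25, delta = 6, sum = 151
Change 2: A[7] 1 -> 25, delta = 24, sum = 175

Answer: 175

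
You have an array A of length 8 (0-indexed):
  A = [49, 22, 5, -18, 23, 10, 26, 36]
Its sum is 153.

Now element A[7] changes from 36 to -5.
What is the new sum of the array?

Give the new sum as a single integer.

Old value at index 7: 36
New value at index 7: -5
Delta = -5 - 36 = -41
New sum = old_sum + delta = 153 + (-41) = 112

Answer: 112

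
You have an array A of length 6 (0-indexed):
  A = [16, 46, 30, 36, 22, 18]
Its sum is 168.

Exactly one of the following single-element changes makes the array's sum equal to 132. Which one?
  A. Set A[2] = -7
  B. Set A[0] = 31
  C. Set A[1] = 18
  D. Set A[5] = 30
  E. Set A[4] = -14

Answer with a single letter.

Answer: E

Derivation:
Option A: A[2] 30->-7, delta=-37, new_sum=168+(-37)=131
Option B: A[0] 16->31, delta=15, new_sum=168+(15)=183
Option C: A[1] 46->18, delta=-28, new_sum=168+(-28)=140
Option D: A[5] 18->30, delta=12, new_sum=168+(12)=180
Option E: A[4] 22->-14, delta=-36, new_sum=168+(-36)=132 <-- matches target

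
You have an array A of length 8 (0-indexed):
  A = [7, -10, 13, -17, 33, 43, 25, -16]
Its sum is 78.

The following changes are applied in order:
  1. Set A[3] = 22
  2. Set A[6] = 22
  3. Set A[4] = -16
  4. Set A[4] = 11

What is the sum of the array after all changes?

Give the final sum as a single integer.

Initial sum: 78
Change 1: A[3] -17 -> 22, delta = 39, sum = 117
Change 2: A[6] 25 -> 22, delta = -3, sum = 114
Change 3: A[4] 33 -> -16, delta = -49, sum = 65
Change 4: A[4] -16 -> 11, delta = 27, sum = 92

Answer: 92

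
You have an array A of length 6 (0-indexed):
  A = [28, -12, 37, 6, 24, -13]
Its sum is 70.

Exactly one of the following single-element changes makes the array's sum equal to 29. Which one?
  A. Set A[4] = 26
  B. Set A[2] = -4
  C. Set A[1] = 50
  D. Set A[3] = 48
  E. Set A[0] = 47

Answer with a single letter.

Answer: B

Derivation:
Option A: A[4] 24->26, delta=2, new_sum=70+(2)=72
Option B: A[2] 37->-4, delta=-41, new_sum=70+(-41)=29 <-- matches target
Option C: A[1] -12->50, delta=62, new_sum=70+(62)=132
Option D: A[3] 6->48, delta=42, new_sum=70+(42)=112
Option E: A[0] 28->47, delta=19, new_sum=70+(19)=89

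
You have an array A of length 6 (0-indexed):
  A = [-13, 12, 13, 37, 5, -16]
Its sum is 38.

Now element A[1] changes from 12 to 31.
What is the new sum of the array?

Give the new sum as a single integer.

Old value at index 1: 12
New value at index 1: 31
Delta = 31 - 12 = 19
New sum = old_sum + delta = 38 + (19) = 57

Answer: 57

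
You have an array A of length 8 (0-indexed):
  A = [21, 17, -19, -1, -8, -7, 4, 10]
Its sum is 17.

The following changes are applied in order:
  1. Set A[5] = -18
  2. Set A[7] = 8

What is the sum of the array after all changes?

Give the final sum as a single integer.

Initial sum: 17
Change 1: A[5] -7 -> -18, delta = -11, sum = 6
Change 2: A[7] 10 -> 8, delta = -2, sum = 4

Answer: 4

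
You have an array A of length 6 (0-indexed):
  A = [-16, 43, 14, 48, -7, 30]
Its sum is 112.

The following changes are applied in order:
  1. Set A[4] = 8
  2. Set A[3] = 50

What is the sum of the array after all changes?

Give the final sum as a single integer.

Answer: 129

Derivation:
Initial sum: 112
Change 1: A[4] -7 -> 8, delta = 15, sum = 127
Change 2: A[3] 48 -> 50, delta = 2, sum = 129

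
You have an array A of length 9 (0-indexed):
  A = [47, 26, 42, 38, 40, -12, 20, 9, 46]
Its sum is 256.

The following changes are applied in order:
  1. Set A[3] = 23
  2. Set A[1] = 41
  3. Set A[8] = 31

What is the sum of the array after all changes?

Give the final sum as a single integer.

Initial sum: 256
Change 1: A[3] 38 -> 23, delta = -15, sum = 241
Change 2: A[1] 26 -> 41, delta = 15, sum = 256
Change 3: A[8] 46 -> 31, delta = -15, sum = 241

Answer: 241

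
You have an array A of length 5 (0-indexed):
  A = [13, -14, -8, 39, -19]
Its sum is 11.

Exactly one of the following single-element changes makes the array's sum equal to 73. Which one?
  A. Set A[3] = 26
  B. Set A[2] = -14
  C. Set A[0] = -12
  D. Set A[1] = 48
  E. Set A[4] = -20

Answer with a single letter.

Option A: A[3] 39->26, delta=-13, new_sum=11+(-13)=-2
Option B: A[2] -8->-14, delta=-6, new_sum=11+(-6)=5
Option C: A[0] 13->-12, delta=-25, new_sum=11+(-25)=-14
Option D: A[1] -14->48, delta=62, new_sum=11+(62)=73 <-- matches target
Option E: A[4] -19->-20, delta=-1, new_sum=11+(-1)=10

Answer: D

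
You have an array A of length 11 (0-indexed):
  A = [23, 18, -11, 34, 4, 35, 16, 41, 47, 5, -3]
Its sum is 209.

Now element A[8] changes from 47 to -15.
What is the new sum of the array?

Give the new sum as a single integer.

Answer: 147

Derivation:
Old value at index 8: 47
New value at index 8: -15
Delta = -15 - 47 = -62
New sum = old_sum + delta = 209 + (-62) = 147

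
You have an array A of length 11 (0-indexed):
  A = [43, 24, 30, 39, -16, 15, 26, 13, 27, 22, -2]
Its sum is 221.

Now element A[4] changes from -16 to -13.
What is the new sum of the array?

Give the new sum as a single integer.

Answer: 224

Derivation:
Old value at index 4: -16
New value at index 4: -13
Delta = -13 - -16 = 3
New sum = old_sum + delta = 221 + (3) = 224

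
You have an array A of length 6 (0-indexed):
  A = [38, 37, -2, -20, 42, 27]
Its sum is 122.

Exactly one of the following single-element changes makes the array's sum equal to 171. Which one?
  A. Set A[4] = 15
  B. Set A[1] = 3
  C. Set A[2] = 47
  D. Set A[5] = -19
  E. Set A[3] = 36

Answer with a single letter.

Option A: A[4] 42->15, delta=-27, new_sum=122+(-27)=95
Option B: A[1] 37->3, delta=-34, new_sum=122+(-34)=88
Option C: A[2] -2->47, delta=49, new_sum=122+(49)=171 <-- matches target
Option D: A[5] 27->-19, delta=-46, new_sum=122+(-46)=76
Option E: A[3] -20->36, delta=56, new_sum=122+(56)=178

Answer: C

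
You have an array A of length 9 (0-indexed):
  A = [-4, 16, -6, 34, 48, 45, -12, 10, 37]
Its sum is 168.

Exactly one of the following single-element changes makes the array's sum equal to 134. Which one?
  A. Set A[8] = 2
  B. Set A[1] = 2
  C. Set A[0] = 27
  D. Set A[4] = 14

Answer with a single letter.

Option A: A[8] 37->2, delta=-35, new_sum=168+(-35)=133
Option B: A[1] 16->2, delta=-14, new_sum=168+(-14)=154
Option C: A[0] -4->27, delta=31, new_sum=168+(31)=199
Option D: A[4] 48->14, delta=-34, new_sum=168+(-34)=134 <-- matches target

Answer: D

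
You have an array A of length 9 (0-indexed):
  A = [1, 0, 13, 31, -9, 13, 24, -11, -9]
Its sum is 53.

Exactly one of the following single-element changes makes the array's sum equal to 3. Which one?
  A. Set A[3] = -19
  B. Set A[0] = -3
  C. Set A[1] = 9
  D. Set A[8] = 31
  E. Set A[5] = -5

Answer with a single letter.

Answer: A

Derivation:
Option A: A[3] 31->-19, delta=-50, new_sum=53+(-50)=3 <-- matches target
Option B: A[0] 1->-3, delta=-4, new_sum=53+(-4)=49
Option C: A[1] 0->9, delta=9, new_sum=53+(9)=62
Option D: A[8] -9->31, delta=40, new_sum=53+(40)=93
Option E: A[5] 13->-5, delta=-18, new_sum=53+(-18)=35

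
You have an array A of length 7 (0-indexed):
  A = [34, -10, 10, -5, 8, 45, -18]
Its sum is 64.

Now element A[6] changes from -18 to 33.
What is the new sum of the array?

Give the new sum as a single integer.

Answer: 115

Derivation:
Old value at index 6: -18
New value at index 6: 33
Delta = 33 - -18 = 51
New sum = old_sum + delta = 64 + (51) = 115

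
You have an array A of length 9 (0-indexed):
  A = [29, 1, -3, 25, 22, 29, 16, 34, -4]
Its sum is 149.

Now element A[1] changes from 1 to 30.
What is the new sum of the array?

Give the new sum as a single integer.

Answer: 178

Derivation:
Old value at index 1: 1
New value at index 1: 30
Delta = 30 - 1 = 29
New sum = old_sum + delta = 149 + (29) = 178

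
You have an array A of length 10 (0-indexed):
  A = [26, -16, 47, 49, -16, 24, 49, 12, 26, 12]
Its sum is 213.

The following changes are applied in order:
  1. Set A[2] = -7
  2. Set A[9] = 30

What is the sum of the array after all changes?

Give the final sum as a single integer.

Answer: 177

Derivation:
Initial sum: 213
Change 1: A[2] 47 -> -7, delta = -54, sum = 159
Change 2: A[9] 12 -> 30, delta = 18, sum = 177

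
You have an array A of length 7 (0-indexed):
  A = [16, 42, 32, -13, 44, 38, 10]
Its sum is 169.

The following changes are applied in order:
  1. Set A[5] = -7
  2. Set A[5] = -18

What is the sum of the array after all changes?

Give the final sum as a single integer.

Answer: 113

Derivation:
Initial sum: 169
Change 1: A[5] 38 -> -7, delta = -45, sum = 124
Change 2: A[5] -7 -> -18, delta = -11, sum = 113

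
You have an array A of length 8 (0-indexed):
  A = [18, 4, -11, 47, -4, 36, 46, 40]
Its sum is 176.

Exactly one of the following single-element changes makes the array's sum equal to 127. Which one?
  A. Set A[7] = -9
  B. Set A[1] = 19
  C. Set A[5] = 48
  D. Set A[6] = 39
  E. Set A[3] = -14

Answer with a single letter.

Answer: A

Derivation:
Option A: A[7] 40->-9, delta=-49, new_sum=176+(-49)=127 <-- matches target
Option B: A[1] 4->19, delta=15, new_sum=176+(15)=191
Option C: A[5] 36->48, delta=12, new_sum=176+(12)=188
Option D: A[6] 46->39, delta=-7, new_sum=176+(-7)=169
Option E: A[3] 47->-14, delta=-61, new_sum=176+(-61)=115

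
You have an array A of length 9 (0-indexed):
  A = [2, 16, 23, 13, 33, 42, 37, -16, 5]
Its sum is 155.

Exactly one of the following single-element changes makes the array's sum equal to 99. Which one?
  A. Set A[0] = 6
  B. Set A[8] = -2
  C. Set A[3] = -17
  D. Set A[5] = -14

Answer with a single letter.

Answer: D

Derivation:
Option A: A[0] 2->6, delta=4, new_sum=155+(4)=159
Option B: A[8] 5->-2, delta=-7, new_sum=155+(-7)=148
Option C: A[3] 13->-17, delta=-30, new_sum=155+(-30)=125
Option D: A[5] 42->-14, delta=-56, new_sum=155+(-56)=99 <-- matches target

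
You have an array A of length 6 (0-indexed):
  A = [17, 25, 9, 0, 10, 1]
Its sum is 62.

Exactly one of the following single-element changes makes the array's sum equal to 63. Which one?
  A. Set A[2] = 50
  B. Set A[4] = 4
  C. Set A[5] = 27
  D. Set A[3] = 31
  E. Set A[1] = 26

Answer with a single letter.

Answer: E

Derivation:
Option A: A[2] 9->50, delta=41, new_sum=62+(41)=103
Option B: A[4] 10->4, delta=-6, new_sum=62+(-6)=56
Option C: A[5] 1->27, delta=26, new_sum=62+(26)=88
Option D: A[3] 0->31, delta=31, new_sum=62+(31)=93
Option E: A[1] 25->26, delta=1, new_sum=62+(1)=63 <-- matches target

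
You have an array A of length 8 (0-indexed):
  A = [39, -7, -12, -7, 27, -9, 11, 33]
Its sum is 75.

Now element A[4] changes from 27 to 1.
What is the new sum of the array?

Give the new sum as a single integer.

Answer: 49

Derivation:
Old value at index 4: 27
New value at index 4: 1
Delta = 1 - 27 = -26
New sum = old_sum + delta = 75 + (-26) = 49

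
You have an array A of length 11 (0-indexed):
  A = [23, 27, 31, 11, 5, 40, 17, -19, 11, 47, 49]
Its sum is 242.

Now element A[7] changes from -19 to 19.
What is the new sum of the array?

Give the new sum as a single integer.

Answer: 280

Derivation:
Old value at index 7: -19
New value at index 7: 19
Delta = 19 - -19 = 38
New sum = old_sum + delta = 242 + (38) = 280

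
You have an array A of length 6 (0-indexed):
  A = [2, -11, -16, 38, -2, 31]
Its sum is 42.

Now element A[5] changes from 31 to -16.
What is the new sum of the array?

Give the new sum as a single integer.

Old value at index 5: 31
New value at index 5: -16
Delta = -16 - 31 = -47
New sum = old_sum + delta = 42 + (-47) = -5

Answer: -5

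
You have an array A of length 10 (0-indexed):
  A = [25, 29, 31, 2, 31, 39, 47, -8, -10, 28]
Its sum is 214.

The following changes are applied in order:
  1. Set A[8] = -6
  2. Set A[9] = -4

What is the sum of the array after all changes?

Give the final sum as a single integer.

Answer: 186

Derivation:
Initial sum: 214
Change 1: A[8] -10 -> -6, delta = 4, sum = 218
Change 2: A[9] 28 -> -4, delta = -32, sum = 186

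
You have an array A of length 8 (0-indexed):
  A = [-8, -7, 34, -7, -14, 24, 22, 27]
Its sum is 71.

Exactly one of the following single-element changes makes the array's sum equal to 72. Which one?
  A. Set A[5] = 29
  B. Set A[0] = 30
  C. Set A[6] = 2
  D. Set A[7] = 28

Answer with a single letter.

Answer: D

Derivation:
Option A: A[5] 24->29, delta=5, new_sum=71+(5)=76
Option B: A[0] -8->30, delta=38, new_sum=71+(38)=109
Option C: A[6] 22->2, delta=-20, new_sum=71+(-20)=51
Option D: A[7] 27->28, delta=1, new_sum=71+(1)=72 <-- matches target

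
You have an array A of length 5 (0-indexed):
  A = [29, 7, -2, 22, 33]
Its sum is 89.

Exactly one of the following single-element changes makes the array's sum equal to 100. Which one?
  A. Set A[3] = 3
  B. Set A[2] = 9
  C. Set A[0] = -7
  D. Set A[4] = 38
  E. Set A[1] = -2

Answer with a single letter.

Answer: B

Derivation:
Option A: A[3] 22->3, delta=-19, new_sum=89+(-19)=70
Option B: A[2] -2->9, delta=11, new_sum=89+(11)=100 <-- matches target
Option C: A[0] 29->-7, delta=-36, new_sum=89+(-36)=53
Option D: A[4] 33->38, delta=5, new_sum=89+(5)=94
Option E: A[1] 7->-2, delta=-9, new_sum=89+(-9)=80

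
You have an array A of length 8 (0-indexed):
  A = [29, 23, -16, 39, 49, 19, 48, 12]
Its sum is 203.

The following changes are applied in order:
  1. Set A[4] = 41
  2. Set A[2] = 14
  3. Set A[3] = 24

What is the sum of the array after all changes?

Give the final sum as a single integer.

Initial sum: 203
Change 1: A[4] 49 -> 41, delta = -8, sum = 195
Change 2: A[2] -16 -> 14, delta = 30, sum = 225
Change 3: A[3] 39 -> 24, delta = -15, sum = 210

Answer: 210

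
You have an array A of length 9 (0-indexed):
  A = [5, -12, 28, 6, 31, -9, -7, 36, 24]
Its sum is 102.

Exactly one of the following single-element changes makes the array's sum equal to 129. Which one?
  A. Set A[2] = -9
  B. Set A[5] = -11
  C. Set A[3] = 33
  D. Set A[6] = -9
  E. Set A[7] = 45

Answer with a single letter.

Option A: A[2] 28->-9, delta=-37, new_sum=102+(-37)=65
Option B: A[5] -9->-11, delta=-2, new_sum=102+(-2)=100
Option C: A[3] 6->33, delta=27, new_sum=102+(27)=129 <-- matches target
Option D: A[6] -7->-9, delta=-2, new_sum=102+(-2)=100
Option E: A[7] 36->45, delta=9, new_sum=102+(9)=111

Answer: C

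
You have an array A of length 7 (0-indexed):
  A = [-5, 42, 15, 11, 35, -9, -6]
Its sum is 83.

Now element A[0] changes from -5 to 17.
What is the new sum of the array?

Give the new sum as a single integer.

Old value at index 0: -5
New value at index 0: 17
Delta = 17 - -5 = 22
New sum = old_sum + delta = 83 + (22) = 105

Answer: 105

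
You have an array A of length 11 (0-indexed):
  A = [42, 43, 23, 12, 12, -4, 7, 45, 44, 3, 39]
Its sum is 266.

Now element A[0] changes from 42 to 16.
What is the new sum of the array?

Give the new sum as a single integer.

Old value at index 0: 42
New value at index 0: 16
Delta = 16 - 42 = -26
New sum = old_sum + delta = 266 + (-26) = 240

Answer: 240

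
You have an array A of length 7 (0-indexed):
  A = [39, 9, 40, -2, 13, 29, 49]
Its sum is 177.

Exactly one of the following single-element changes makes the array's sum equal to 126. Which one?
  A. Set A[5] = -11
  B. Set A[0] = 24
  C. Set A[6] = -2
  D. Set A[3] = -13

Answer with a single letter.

Answer: C

Derivation:
Option A: A[5] 29->-11, delta=-40, new_sum=177+(-40)=137
Option B: A[0] 39->24, delta=-15, new_sum=177+(-15)=162
Option C: A[6] 49->-2, delta=-51, new_sum=177+(-51)=126 <-- matches target
Option D: A[3] -2->-13, delta=-11, new_sum=177+(-11)=166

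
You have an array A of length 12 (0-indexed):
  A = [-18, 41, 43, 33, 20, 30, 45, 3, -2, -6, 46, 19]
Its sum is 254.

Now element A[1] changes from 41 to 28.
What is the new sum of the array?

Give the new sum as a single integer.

Answer: 241

Derivation:
Old value at index 1: 41
New value at index 1: 28
Delta = 28 - 41 = -13
New sum = old_sum + delta = 254 + (-13) = 241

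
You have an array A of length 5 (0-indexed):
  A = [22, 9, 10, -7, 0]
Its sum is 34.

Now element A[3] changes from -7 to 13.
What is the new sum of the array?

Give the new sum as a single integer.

Answer: 54

Derivation:
Old value at index 3: -7
New value at index 3: 13
Delta = 13 - -7 = 20
New sum = old_sum + delta = 34 + (20) = 54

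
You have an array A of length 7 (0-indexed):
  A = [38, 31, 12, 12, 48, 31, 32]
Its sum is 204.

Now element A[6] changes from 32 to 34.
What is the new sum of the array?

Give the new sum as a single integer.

Answer: 206

Derivation:
Old value at index 6: 32
New value at index 6: 34
Delta = 34 - 32 = 2
New sum = old_sum + delta = 204 + (2) = 206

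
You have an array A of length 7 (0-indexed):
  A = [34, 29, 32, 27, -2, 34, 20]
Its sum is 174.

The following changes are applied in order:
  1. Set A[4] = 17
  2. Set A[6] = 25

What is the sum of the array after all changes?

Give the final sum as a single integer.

Initial sum: 174
Change 1: A[4] -2 -> 17, delta = 19, sum = 193
Change 2: A[6] 20 -> 25, delta = 5, sum = 198

Answer: 198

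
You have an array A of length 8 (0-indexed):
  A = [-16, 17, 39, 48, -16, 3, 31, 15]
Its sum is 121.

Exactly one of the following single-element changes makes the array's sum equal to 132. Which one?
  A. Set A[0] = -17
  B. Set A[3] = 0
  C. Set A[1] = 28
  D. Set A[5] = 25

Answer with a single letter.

Answer: C

Derivation:
Option A: A[0] -16->-17, delta=-1, new_sum=121+(-1)=120
Option B: A[3] 48->0, delta=-48, new_sum=121+(-48)=73
Option C: A[1] 17->28, delta=11, new_sum=121+(11)=132 <-- matches target
Option D: A[5] 3->25, delta=22, new_sum=121+(22)=143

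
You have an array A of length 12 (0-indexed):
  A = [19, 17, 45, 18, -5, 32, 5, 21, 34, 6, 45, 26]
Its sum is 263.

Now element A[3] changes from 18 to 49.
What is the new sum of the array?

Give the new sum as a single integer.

Old value at index 3: 18
New value at index 3: 49
Delta = 49 - 18 = 31
New sum = old_sum + delta = 263 + (31) = 294

Answer: 294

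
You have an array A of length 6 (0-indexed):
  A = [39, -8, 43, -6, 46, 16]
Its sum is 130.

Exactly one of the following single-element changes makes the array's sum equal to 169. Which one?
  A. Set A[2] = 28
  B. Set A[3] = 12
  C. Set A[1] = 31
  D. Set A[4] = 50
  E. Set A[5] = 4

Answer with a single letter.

Option A: A[2] 43->28, delta=-15, new_sum=130+(-15)=115
Option B: A[3] -6->12, delta=18, new_sum=130+(18)=148
Option C: A[1] -8->31, delta=39, new_sum=130+(39)=169 <-- matches target
Option D: A[4] 46->50, delta=4, new_sum=130+(4)=134
Option E: A[5] 16->4, delta=-12, new_sum=130+(-12)=118

Answer: C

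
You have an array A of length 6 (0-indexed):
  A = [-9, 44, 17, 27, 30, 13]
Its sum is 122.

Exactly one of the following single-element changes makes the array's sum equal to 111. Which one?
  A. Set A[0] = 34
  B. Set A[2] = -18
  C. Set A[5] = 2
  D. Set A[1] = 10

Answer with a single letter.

Answer: C

Derivation:
Option A: A[0] -9->34, delta=43, new_sum=122+(43)=165
Option B: A[2] 17->-18, delta=-35, new_sum=122+(-35)=87
Option C: A[5] 13->2, delta=-11, new_sum=122+(-11)=111 <-- matches target
Option D: A[1] 44->10, delta=-34, new_sum=122+(-34)=88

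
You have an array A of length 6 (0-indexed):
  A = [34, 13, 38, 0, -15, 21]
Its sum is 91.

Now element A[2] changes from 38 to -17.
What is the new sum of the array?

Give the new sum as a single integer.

Answer: 36

Derivation:
Old value at index 2: 38
New value at index 2: -17
Delta = -17 - 38 = -55
New sum = old_sum + delta = 91 + (-55) = 36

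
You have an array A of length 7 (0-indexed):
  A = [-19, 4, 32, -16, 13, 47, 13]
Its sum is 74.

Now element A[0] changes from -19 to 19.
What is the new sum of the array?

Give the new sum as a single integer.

Answer: 112

Derivation:
Old value at index 0: -19
New value at index 0: 19
Delta = 19 - -19 = 38
New sum = old_sum + delta = 74 + (38) = 112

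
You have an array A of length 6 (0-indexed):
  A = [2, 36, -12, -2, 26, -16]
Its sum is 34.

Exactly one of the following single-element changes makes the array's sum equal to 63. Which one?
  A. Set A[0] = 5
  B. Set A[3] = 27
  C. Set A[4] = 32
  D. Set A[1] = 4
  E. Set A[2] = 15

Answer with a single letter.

Option A: A[0] 2->5, delta=3, new_sum=34+(3)=37
Option B: A[3] -2->27, delta=29, new_sum=34+(29)=63 <-- matches target
Option C: A[4] 26->32, delta=6, new_sum=34+(6)=40
Option D: A[1] 36->4, delta=-32, new_sum=34+(-32)=2
Option E: A[2] -12->15, delta=27, new_sum=34+(27)=61

Answer: B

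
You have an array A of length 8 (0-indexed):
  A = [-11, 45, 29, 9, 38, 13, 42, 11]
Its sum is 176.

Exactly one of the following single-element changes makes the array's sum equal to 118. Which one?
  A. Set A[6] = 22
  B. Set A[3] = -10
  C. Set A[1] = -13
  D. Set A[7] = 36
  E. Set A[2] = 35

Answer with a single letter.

Option A: A[6] 42->22, delta=-20, new_sum=176+(-20)=156
Option B: A[3] 9->-10, delta=-19, new_sum=176+(-19)=157
Option C: A[1] 45->-13, delta=-58, new_sum=176+(-58)=118 <-- matches target
Option D: A[7] 11->36, delta=25, new_sum=176+(25)=201
Option E: A[2] 29->35, delta=6, new_sum=176+(6)=182

Answer: C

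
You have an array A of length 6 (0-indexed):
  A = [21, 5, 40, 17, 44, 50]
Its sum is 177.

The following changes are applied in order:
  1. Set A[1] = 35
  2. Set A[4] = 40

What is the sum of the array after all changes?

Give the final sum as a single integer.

Initial sum: 177
Change 1: A[1] 5 -> 35, delta = 30, sum = 207
Change 2: A[4] 44 -> 40, delta = -4, sum = 203

Answer: 203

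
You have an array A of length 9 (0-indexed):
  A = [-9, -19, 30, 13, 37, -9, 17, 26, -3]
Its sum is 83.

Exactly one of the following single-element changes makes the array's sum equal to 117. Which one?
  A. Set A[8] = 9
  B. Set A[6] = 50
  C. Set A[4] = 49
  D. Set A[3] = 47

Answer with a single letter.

Option A: A[8] -3->9, delta=12, new_sum=83+(12)=95
Option B: A[6] 17->50, delta=33, new_sum=83+(33)=116
Option C: A[4] 37->49, delta=12, new_sum=83+(12)=95
Option D: A[3] 13->47, delta=34, new_sum=83+(34)=117 <-- matches target

Answer: D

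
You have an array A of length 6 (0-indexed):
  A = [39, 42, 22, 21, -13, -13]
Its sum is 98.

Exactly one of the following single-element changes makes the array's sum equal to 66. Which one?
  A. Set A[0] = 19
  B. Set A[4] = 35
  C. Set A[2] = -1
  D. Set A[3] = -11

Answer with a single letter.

Option A: A[0] 39->19, delta=-20, new_sum=98+(-20)=78
Option B: A[4] -13->35, delta=48, new_sum=98+(48)=146
Option C: A[2] 22->-1, delta=-23, new_sum=98+(-23)=75
Option D: A[3] 21->-11, delta=-32, new_sum=98+(-32)=66 <-- matches target

Answer: D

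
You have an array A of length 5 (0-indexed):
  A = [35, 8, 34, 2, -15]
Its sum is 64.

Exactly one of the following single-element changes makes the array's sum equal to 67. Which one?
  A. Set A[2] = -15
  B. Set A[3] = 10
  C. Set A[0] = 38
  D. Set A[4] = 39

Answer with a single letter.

Option A: A[2] 34->-15, delta=-49, new_sum=64+(-49)=15
Option B: A[3] 2->10, delta=8, new_sum=64+(8)=72
Option C: A[0] 35->38, delta=3, new_sum=64+(3)=67 <-- matches target
Option D: A[4] -15->39, delta=54, new_sum=64+(54)=118

Answer: C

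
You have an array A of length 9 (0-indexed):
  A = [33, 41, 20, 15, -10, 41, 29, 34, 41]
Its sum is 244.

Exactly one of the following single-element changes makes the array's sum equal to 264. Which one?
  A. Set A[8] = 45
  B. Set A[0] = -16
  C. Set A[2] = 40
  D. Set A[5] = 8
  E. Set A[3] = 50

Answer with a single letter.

Option A: A[8] 41->45, delta=4, new_sum=244+(4)=248
Option B: A[0] 33->-16, delta=-49, new_sum=244+(-49)=195
Option C: A[2] 20->40, delta=20, new_sum=244+(20)=264 <-- matches target
Option D: A[5] 41->8, delta=-33, new_sum=244+(-33)=211
Option E: A[3] 15->50, delta=35, new_sum=244+(35)=279

Answer: C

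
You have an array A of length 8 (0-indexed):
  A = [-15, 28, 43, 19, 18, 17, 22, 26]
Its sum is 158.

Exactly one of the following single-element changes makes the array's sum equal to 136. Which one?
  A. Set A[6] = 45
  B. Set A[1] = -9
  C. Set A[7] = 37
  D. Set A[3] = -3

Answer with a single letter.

Option A: A[6] 22->45, delta=23, new_sum=158+(23)=181
Option B: A[1] 28->-9, delta=-37, new_sum=158+(-37)=121
Option C: A[7] 26->37, delta=11, new_sum=158+(11)=169
Option D: A[3] 19->-3, delta=-22, new_sum=158+(-22)=136 <-- matches target

Answer: D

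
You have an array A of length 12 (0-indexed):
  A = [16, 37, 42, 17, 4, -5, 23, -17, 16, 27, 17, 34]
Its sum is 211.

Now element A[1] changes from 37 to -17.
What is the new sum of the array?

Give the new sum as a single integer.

Answer: 157

Derivation:
Old value at index 1: 37
New value at index 1: -17
Delta = -17 - 37 = -54
New sum = old_sum + delta = 211 + (-54) = 157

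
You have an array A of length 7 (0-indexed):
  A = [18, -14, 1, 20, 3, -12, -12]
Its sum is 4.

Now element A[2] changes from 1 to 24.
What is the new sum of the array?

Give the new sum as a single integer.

Old value at index 2: 1
New value at index 2: 24
Delta = 24 - 1 = 23
New sum = old_sum + delta = 4 + (23) = 27

Answer: 27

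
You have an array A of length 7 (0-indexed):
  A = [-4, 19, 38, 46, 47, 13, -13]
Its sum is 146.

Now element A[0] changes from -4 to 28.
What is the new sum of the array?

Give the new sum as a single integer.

Answer: 178

Derivation:
Old value at index 0: -4
New value at index 0: 28
Delta = 28 - -4 = 32
New sum = old_sum + delta = 146 + (32) = 178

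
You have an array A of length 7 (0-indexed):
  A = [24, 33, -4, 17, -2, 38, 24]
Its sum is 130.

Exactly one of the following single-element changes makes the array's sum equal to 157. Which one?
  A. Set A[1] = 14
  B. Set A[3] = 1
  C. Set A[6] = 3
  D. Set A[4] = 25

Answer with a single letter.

Answer: D

Derivation:
Option A: A[1] 33->14, delta=-19, new_sum=130+(-19)=111
Option B: A[3] 17->1, delta=-16, new_sum=130+(-16)=114
Option C: A[6] 24->3, delta=-21, new_sum=130+(-21)=109
Option D: A[4] -2->25, delta=27, new_sum=130+(27)=157 <-- matches target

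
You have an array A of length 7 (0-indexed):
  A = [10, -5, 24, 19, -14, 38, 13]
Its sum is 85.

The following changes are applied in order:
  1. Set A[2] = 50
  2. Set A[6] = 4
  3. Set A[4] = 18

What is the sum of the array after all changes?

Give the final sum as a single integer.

Initial sum: 85
Change 1: A[2] 24 -> 50, delta = 26, sum = 111
Change 2: A[6] 13 -> 4, delta = -9, sum = 102
Change 3: A[4] -14 -> 18, delta = 32, sum = 134

Answer: 134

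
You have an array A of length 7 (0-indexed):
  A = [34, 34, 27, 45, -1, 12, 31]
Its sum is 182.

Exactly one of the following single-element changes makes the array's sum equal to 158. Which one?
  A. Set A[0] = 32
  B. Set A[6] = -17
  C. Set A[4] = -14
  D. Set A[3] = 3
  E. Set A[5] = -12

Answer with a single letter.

Answer: E

Derivation:
Option A: A[0] 34->32, delta=-2, new_sum=182+(-2)=180
Option B: A[6] 31->-17, delta=-48, new_sum=182+(-48)=134
Option C: A[4] -1->-14, delta=-13, new_sum=182+(-13)=169
Option D: A[3] 45->3, delta=-42, new_sum=182+(-42)=140
Option E: A[5] 12->-12, delta=-24, new_sum=182+(-24)=158 <-- matches target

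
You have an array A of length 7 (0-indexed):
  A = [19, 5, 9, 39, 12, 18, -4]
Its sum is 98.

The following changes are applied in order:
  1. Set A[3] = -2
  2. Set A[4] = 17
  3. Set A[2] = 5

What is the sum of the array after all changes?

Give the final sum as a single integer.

Answer: 58

Derivation:
Initial sum: 98
Change 1: A[3] 39 -> -2, delta = -41, sum = 57
Change 2: A[4] 12 -> 17, delta = 5, sum = 62
Change 3: A[2] 9 -> 5, delta = -4, sum = 58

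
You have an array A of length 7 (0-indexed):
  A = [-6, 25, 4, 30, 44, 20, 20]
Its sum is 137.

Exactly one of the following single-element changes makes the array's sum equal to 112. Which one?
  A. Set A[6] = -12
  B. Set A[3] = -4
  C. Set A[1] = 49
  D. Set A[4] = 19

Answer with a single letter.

Option A: A[6] 20->-12, delta=-32, new_sum=137+(-32)=105
Option B: A[3] 30->-4, delta=-34, new_sum=137+(-34)=103
Option C: A[1] 25->49, delta=24, new_sum=137+(24)=161
Option D: A[4] 44->19, delta=-25, new_sum=137+(-25)=112 <-- matches target

Answer: D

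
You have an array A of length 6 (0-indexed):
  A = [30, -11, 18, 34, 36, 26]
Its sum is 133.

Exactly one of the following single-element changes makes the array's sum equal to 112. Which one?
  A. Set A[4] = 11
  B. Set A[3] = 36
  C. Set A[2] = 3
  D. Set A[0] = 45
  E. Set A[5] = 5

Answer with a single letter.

Option A: A[4] 36->11, delta=-25, new_sum=133+(-25)=108
Option B: A[3] 34->36, delta=2, new_sum=133+(2)=135
Option C: A[2] 18->3, delta=-15, new_sum=133+(-15)=118
Option D: A[0] 30->45, delta=15, new_sum=133+(15)=148
Option E: A[5] 26->5, delta=-21, new_sum=133+(-21)=112 <-- matches target

Answer: E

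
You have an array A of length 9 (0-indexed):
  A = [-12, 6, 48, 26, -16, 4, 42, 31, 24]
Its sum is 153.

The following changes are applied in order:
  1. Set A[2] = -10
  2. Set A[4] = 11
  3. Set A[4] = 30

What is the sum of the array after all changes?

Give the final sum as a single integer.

Initial sum: 153
Change 1: A[2] 48 -> -10, delta = -58, sum = 95
Change 2: A[4] -16 -> 11, delta = 27, sum = 122
Change 3: A[4] 11 -> 30, delta = 19, sum = 141

Answer: 141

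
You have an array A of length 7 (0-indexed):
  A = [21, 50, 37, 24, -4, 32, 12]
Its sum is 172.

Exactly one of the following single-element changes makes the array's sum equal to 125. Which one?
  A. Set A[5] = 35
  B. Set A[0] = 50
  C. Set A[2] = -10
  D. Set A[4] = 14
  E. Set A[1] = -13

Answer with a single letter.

Option A: A[5] 32->35, delta=3, new_sum=172+(3)=175
Option B: A[0] 21->50, delta=29, new_sum=172+(29)=201
Option C: A[2] 37->-10, delta=-47, new_sum=172+(-47)=125 <-- matches target
Option D: A[4] -4->14, delta=18, new_sum=172+(18)=190
Option E: A[1] 50->-13, delta=-63, new_sum=172+(-63)=109

Answer: C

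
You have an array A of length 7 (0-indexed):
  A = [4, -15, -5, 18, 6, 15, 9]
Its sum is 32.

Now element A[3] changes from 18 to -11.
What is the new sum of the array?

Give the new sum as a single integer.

Old value at index 3: 18
New value at index 3: -11
Delta = -11 - 18 = -29
New sum = old_sum + delta = 32 + (-29) = 3

Answer: 3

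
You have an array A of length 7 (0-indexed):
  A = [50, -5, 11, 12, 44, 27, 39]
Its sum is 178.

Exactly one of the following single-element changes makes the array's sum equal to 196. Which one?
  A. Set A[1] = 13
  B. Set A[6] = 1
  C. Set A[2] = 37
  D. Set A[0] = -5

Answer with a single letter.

Answer: A

Derivation:
Option A: A[1] -5->13, delta=18, new_sum=178+(18)=196 <-- matches target
Option B: A[6] 39->1, delta=-38, new_sum=178+(-38)=140
Option C: A[2] 11->37, delta=26, new_sum=178+(26)=204
Option D: A[0] 50->-5, delta=-55, new_sum=178+(-55)=123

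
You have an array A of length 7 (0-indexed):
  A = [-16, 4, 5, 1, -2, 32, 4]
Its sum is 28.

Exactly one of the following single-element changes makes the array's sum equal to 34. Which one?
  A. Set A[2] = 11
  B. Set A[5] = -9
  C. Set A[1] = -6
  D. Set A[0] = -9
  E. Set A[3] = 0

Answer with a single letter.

Option A: A[2] 5->11, delta=6, new_sum=28+(6)=34 <-- matches target
Option B: A[5] 32->-9, delta=-41, new_sum=28+(-41)=-13
Option C: A[1] 4->-6, delta=-10, new_sum=28+(-10)=18
Option D: A[0] -16->-9, delta=7, new_sum=28+(7)=35
Option E: A[3] 1->0, delta=-1, new_sum=28+(-1)=27

Answer: A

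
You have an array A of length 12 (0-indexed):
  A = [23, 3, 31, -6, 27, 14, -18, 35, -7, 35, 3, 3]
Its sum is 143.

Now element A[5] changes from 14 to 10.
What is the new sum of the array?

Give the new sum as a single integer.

Answer: 139

Derivation:
Old value at index 5: 14
New value at index 5: 10
Delta = 10 - 14 = -4
New sum = old_sum + delta = 143 + (-4) = 139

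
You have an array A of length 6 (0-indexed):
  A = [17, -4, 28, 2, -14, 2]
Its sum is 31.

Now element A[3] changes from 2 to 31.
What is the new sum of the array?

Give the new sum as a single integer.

Answer: 60

Derivation:
Old value at index 3: 2
New value at index 3: 31
Delta = 31 - 2 = 29
New sum = old_sum + delta = 31 + (29) = 60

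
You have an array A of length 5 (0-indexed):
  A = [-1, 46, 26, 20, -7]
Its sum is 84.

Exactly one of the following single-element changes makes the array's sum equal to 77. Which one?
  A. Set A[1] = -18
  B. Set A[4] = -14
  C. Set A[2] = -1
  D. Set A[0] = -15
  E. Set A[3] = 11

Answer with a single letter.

Answer: B

Derivation:
Option A: A[1] 46->-18, delta=-64, new_sum=84+(-64)=20
Option B: A[4] -7->-14, delta=-7, new_sum=84+(-7)=77 <-- matches target
Option C: A[2] 26->-1, delta=-27, new_sum=84+(-27)=57
Option D: A[0] -1->-15, delta=-14, new_sum=84+(-14)=70
Option E: A[3] 20->11, delta=-9, new_sum=84+(-9)=75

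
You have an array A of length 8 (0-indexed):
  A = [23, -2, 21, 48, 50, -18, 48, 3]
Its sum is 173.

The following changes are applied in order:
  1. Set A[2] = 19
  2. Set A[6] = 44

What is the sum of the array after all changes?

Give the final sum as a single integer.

Answer: 167

Derivation:
Initial sum: 173
Change 1: A[2] 21 -> 19, delta = -2, sum = 171
Change 2: A[6] 48 -> 44, delta = -4, sum = 167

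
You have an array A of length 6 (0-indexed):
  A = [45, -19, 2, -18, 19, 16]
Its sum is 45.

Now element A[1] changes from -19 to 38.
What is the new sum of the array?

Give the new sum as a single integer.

Answer: 102

Derivation:
Old value at index 1: -19
New value at index 1: 38
Delta = 38 - -19 = 57
New sum = old_sum + delta = 45 + (57) = 102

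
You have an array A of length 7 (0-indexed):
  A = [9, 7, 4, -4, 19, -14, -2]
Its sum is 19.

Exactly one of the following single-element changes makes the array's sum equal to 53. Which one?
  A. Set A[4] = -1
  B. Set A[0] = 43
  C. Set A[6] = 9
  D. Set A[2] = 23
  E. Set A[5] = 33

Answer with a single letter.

Option A: A[4] 19->-1, delta=-20, new_sum=19+(-20)=-1
Option B: A[0] 9->43, delta=34, new_sum=19+(34)=53 <-- matches target
Option C: A[6] -2->9, delta=11, new_sum=19+(11)=30
Option D: A[2] 4->23, delta=19, new_sum=19+(19)=38
Option E: A[5] -14->33, delta=47, new_sum=19+(47)=66

Answer: B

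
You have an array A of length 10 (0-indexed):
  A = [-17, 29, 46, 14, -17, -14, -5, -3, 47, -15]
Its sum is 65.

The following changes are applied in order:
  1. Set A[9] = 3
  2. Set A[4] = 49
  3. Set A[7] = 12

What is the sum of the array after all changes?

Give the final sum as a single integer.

Initial sum: 65
Change 1: A[9] -15 -> 3, delta = 18, sum = 83
Change 2: A[4] -17 -> 49, delta = 66, sum = 149
Change 3: A[7] -3 -> 12, delta = 15, sum = 164

Answer: 164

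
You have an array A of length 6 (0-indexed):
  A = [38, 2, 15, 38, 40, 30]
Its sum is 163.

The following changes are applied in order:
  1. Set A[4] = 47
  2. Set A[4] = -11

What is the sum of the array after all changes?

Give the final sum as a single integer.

Answer: 112

Derivation:
Initial sum: 163
Change 1: A[4] 40 -> 47, delta = 7, sum = 170
Change 2: A[4] 47 -> -11, delta = -58, sum = 112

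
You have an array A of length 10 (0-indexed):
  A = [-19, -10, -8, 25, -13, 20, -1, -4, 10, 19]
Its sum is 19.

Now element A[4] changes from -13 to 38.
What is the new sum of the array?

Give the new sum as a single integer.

Old value at index 4: -13
New value at index 4: 38
Delta = 38 - -13 = 51
New sum = old_sum + delta = 19 + (51) = 70

Answer: 70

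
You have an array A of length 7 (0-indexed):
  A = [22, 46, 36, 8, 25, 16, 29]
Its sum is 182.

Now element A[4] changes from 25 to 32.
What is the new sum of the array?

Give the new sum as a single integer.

Answer: 189

Derivation:
Old value at index 4: 25
New value at index 4: 32
Delta = 32 - 25 = 7
New sum = old_sum + delta = 182 + (7) = 189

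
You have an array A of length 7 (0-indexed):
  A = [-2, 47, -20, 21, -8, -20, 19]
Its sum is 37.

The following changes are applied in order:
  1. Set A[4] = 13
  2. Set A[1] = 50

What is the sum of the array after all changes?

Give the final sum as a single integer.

Initial sum: 37
Change 1: A[4] -8 -> 13, delta = 21, sum = 58
Change 2: A[1] 47 -> 50, delta = 3, sum = 61

Answer: 61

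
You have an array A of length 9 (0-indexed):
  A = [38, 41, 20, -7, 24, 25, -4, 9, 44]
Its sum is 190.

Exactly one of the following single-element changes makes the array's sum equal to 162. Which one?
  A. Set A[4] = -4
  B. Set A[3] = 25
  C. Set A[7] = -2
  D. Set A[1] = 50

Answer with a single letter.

Option A: A[4] 24->-4, delta=-28, new_sum=190+(-28)=162 <-- matches target
Option B: A[3] -7->25, delta=32, new_sum=190+(32)=222
Option C: A[7] 9->-2, delta=-11, new_sum=190+(-11)=179
Option D: A[1] 41->50, delta=9, new_sum=190+(9)=199

Answer: A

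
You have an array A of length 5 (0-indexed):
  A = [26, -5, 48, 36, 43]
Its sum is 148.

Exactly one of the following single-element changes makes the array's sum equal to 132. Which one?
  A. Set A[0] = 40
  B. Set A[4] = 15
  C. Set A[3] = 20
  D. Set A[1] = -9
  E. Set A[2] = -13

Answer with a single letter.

Answer: C

Derivation:
Option A: A[0] 26->40, delta=14, new_sum=148+(14)=162
Option B: A[4] 43->15, delta=-28, new_sum=148+(-28)=120
Option C: A[3] 36->20, delta=-16, new_sum=148+(-16)=132 <-- matches target
Option D: A[1] -5->-9, delta=-4, new_sum=148+(-4)=144
Option E: A[2] 48->-13, delta=-61, new_sum=148+(-61)=87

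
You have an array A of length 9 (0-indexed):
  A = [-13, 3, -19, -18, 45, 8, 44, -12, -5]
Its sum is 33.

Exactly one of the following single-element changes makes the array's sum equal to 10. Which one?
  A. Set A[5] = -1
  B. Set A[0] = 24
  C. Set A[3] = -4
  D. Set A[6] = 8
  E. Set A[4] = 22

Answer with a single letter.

Option A: A[5] 8->-1, delta=-9, new_sum=33+(-9)=24
Option B: A[0] -13->24, delta=37, new_sum=33+(37)=70
Option C: A[3] -18->-4, delta=14, new_sum=33+(14)=47
Option D: A[6] 44->8, delta=-36, new_sum=33+(-36)=-3
Option E: A[4] 45->22, delta=-23, new_sum=33+(-23)=10 <-- matches target

Answer: E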